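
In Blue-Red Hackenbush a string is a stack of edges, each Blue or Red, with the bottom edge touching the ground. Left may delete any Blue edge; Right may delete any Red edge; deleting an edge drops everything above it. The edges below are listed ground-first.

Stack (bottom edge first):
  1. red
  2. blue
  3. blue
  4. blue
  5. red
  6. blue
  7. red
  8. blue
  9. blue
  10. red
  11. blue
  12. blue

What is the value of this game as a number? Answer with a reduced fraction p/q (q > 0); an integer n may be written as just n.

-329/2048

Prefix values for red blue blue blue red blue red blue blue red blue blue via {L|R} + simplicity:
step 1: add red to get r; options L={  } R={ 0 } -> -1
step 2: add blue to get rb; options L={ -1 } R={ 0 } -> -1/2
step 3: add blue to get rbb; options L={ -1, -1/2 } R={ 0 } -> -1/4
step 4: add blue to get rbbb; options L={ -1, -1/2, -1/4 } R={ 0 } -> -1/8
step 5: add red to get rbbbr; options L={ -1, -1/2, -1/4 } R={ -1/8, 0 } -> -3/16
step 6: add blue to get rbbbrb; options L={ -1, -1/2, -1/4, -3/16 } R={ -1/8, 0 } -> -5/32
step 7: add red to get rbbbrbr; options L={ -1, -1/2, -1/4, -3/16 } R={ -5/32, -1/8, 0 } -> -11/64
step 8: add blue to get rbbbrbrb; options L={ -1, -1/2, -1/4, -3/16, -11/64 } R={ -5/32, -1/8, 0 } -> -21/128
step 9: add blue to get rbbbrbrbb; options L={ -1, -1/2, -1/4, -3/16, -11/64, -21/128 } R={ -5/32, -1/8, 0 } -> -41/256
step 10: add red to get rbbbrbrbbr; options L={ -1, -1/2, -1/4, -3/16, -11/64, -21/128 } R={ -41/256, -5/32, -1/8, 0 } -> -83/512
step 11: add blue to get rbbbrbrbbrb; options L={ -1, -1/2, -1/4, -3/16, -11/64, -21/128, -83/512 } R={ -41/256, -5/32, -1/8, 0 } -> -165/1024
step 12: add blue to get rbbbrbrbbrbb; options L={ -1, -1/2, -1/4, -3/16, -11/64, -21/128, -83/512, -165/1024 } R={ -41/256, -5/32, -1/8, 0 } -> -329/2048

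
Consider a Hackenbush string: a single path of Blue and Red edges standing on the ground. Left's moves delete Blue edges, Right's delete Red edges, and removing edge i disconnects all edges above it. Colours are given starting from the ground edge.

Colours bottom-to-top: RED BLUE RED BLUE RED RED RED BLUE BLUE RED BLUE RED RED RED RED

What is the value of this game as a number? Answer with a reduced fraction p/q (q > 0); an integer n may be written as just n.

-11871/16384

Build value(s[:k]) for k = 1..15, string s = RED BLUE RED BLUE RED RED RED BLUE BLUE RED BLUE RED RED RED RED.
R: Left { (no moves) }, Right { 0 } = simplest -1
RB: Left { -1 }, Right { 0 } = simplest -1/2
RBR: Left { -1 }, Right { -1/2, 0 } = simplest -3/4
RBRB: Left { -1, -3/4 }, Right { -1/2, 0 } = simplest -5/8
RBRBR: Left { -1, -3/4 }, Right { -5/8, -1/2, 0 } = simplest -11/16
RBRBRR: Left { -1, -3/4 }, Right { -11/16, -5/8, -1/2, 0 } = simplest -23/32
RBRBRRR: Left { -1, -3/4 }, Right { -23/32, -11/16, -5/8, -1/2, 0 } = simplest -47/64
RBRBRRRB: Left { -1, -3/4, -47/64 }, Right { -23/32, -11/16, -5/8, -1/2, 0 } = simplest -93/128
RBRBRRRBB: Left { -1, -3/4, -47/64, -93/128 }, Right { -23/32, -11/16, -5/8, -1/2, 0 } = simplest -185/256
RBRBRRRBBR: Left { -1, -3/4, -47/64, -93/128 }, Right { -185/256, -23/32, -11/16, -5/8, -1/2, 0 } = simplest -371/512
RBRBRRRBBRB: Left { -1, -3/4, -47/64, -93/128, -371/512 }, Right { -185/256, -23/32, -11/16, -5/8, -1/2, 0 } = simplest -741/1024
RBRBRRRBBRBR: Left { -1, -3/4, -47/64, -93/128, -371/512 }, Right { -741/1024, -185/256, -23/32, -11/16, -5/8, -1/2, 0 } = simplest -1483/2048
RBRBRRRBBRBRR: Left { -1, -3/4, -47/64, -93/128, -371/512 }, Right { -1483/2048, -741/1024, -185/256, -23/32, -11/16, -5/8, -1/2, 0 } = simplest -2967/4096
RBRBRRRBBRBRRR: Left { -1, -3/4, -47/64, -93/128, -371/512 }, Right { -2967/4096, -1483/2048, -741/1024, -185/256, -23/32, -11/16, -5/8, -1/2, 0 } = simplest -5935/8192
RBRBRRRBBRBRRRR: Left { -1, -3/4, -47/64, -93/128, -371/512 }, Right { -5935/8192, -2967/4096, -1483/2048, -741/1024, -185/256, -23/32, -11/16, -5/8, -1/2, 0 } = simplest -11871/16384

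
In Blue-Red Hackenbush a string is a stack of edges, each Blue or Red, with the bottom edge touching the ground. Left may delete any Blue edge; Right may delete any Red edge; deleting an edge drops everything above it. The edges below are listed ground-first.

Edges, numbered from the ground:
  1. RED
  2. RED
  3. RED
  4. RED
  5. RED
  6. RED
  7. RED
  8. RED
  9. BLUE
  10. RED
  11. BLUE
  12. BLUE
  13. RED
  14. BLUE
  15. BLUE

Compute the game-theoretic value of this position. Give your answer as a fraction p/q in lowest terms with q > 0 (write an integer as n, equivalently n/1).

R: Left { none }, Right { 0 } = simplest -1
RR: Left { none }, Right { -1,0 } = simplest -2
RRR: Left { none }, Right { -2,-1,0 } = simplest -3
RRRR: Left { none }, Right { -3,-2,-1,0 } = simplest -4
RRRRR: Left { none }, Right { -4,-3,-2,-1,0 } = simplest -5
RRRRRR: Left { none }, Right { -5,-4,-3,-2,-1,0 } = simplest -6
RRRRRRR: Left { none }, Right { -6,-5,-4,-3,-2,-1,0 } = simplest -7
RRRRRRRR: Left { none }, Right { -7,-6,-5,-4,-3,-2,-1,0 } = simplest -8
RRRRRRRRB: Left { -8 }, Right { -7,-6,-5,-4,-3,-2,-1,0 } = simplest -15/2
RRRRRRRRBR: Left { -8 }, Right { -15/2,-7,-6,-5,-4,-3,-2,-1,0 } = simplest -31/4
RRRRRRRRBRB: Left { -8,-31/4 }, Right { -15/2,-7,-6,-5,-4,-3,-2,-1,0 } = simplest -61/8
RRRRRRRRBRBB: Left { -8,-31/4,-61/8 }, Right { -15/2,-7,-6,-5,-4,-3,-2,-1,0 } = simplest -121/16
RRRRRRRRBRBBR: Left { -8,-31/4,-61/8 }, Right { -121/16,-15/2,-7,-6,-5,-4,-3,-2,-1,0 } = simplest -243/32
RRRRRRRRBRBBRB: Left { -8,-31/4,-61/8,-243/32 }, Right { -121/16,-15/2,-7,-6,-5,-4,-3,-2,-1,0 } = simplest -485/64
RRRRRRRRBRBBRBB: Left { -8,-31/4,-61/8,-243/32,-485/64 }, Right { -121/16,-15/2,-7,-6,-5,-4,-3,-2,-1,0 } = simplest -969/128

-969/128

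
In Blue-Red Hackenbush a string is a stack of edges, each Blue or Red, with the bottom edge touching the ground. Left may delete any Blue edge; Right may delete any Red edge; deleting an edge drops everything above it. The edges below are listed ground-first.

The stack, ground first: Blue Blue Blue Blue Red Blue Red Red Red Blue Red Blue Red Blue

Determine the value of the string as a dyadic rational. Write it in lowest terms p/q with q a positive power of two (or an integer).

3627/1024

step 1: add Blue to get B; options L={ 0 } R={ · } = 1
step 2: add Blue to get BB; options L={ 0,1 } R={ · } = 2
step 3: add Blue to get BBB; options L={ 0,1,2 } R={ · } = 3
step 4: add Blue to get BBBB; options L={ 0,1,2,3 } R={ · } = 4
step 5: add Red to get BBBBR; options L={ 0,1,2,3 } R={ 4 } = 7/2
step 6: add Blue to get BBBBRB; options L={ 0,1,2,3,7/2 } R={ 4 } = 15/4
step 7: add Red to get BBBBRBR; options L={ 0,1,2,3,7/2 } R={ 15/4,4 } = 29/8
step 8: add Red to get BBBBRBRR; options L={ 0,1,2,3,7/2 } R={ 29/8,15/4,4 } = 57/16
step 9: add Red to get BBBBRBRRR; options L={ 0,1,2,3,7/2 } R={ 57/16,29/8,15/4,4 } = 113/32
step 10: add Blue to get BBBBRBRRRB; options L={ 0,1,2,3,7/2,113/32 } R={ 57/16,29/8,15/4,4 } = 227/64
step 11: add Red to get BBBBRBRRRBR; options L={ 0,1,2,3,7/2,113/32 } R={ 227/64,57/16,29/8,15/4,4 } = 453/128
step 12: add Blue to get BBBBRBRRRBRB; options L={ 0,1,2,3,7/2,113/32,453/128 } R={ 227/64,57/16,29/8,15/4,4 } = 907/256
step 13: add Red to get BBBBRBRRRBRBR; options L={ 0,1,2,3,7/2,113/32,453/128 } R={ 907/256,227/64,57/16,29/8,15/4,4 } = 1813/512
step 14: add Blue to get BBBBRBRRRBRBRB; options L={ 0,1,2,3,7/2,113/32,453/128,1813/512 } R={ 907/256,227/64,57/16,29/8,15/4,4 } = 3627/1024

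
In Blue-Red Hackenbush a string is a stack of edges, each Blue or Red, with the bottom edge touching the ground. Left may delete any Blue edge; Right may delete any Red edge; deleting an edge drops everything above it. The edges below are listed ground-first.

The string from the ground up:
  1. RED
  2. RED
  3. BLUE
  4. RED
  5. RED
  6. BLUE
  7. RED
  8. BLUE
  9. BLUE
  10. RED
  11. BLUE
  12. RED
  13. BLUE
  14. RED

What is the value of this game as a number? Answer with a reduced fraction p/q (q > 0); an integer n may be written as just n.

Prefix values for RED RED BLUE RED RED BLUE RED BLUE BLUE RED BLUE RED BLUE RED via {L|R} + simplicity:
step 1: add RED to get R; options L={ none } R={ 0 } — -1
step 2: add RED to get RR; options L={ none } R={ -1,0 } — -2
step 3: add BLUE to get RRB; options L={ -2 } R={ -1,0 } — -3/2
step 4: add RED to get RRBR; options L={ -2 } R={ -3/2,-1,0 } — -7/4
step 5: add RED to get RRBRR; options L={ -2 } R={ -7/4,-3/2,-1,0 } — -15/8
step 6: add BLUE to get RRBRRB; options L={ -2,-15/8 } R={ -7/4,-3/2,-1,0 } — -29/16
step 7: add RED to get RRBRRBR; options L={ -2,-15/8 } R={ -29/16,-7/4,-3/2,-1,0 } — -59/32
step 8: add BLUE to get RRBRRBRB; options L={ -2,-15/8,-59/32 } R={ -29/16,-7/4,-3/2,-1,0 } — -117/64
step 9: add BLUE to get RRBRRBRBB; options L={ -2,-15/8,-59/32,-117/64 } R={ -29/16,-7/4,-3/2,-1,0 } — -233/128
step 10: add RED to get RRBRRBRBBR; options L={ -2,-15/8,-59/32,-117/64 } R={ -233/128,-29/16,-7/4,-3/2,-1,0 } — -467/256
step 11: add BLUE to get RRBRRBRBBRB; options L={ -2,-15/8,-59/32,-117/64,-467/256 } R={ -233/128,-29/16,-7/4,-3/2,-1,0 } — -933/512
step 12: add RED to get RRBRRBRBBRBR; options L={ -2,-15/8,-59/32,-117/64,-467/256 } R={ -933/512,-233/128,-29/16,-7/4,-3/2,-1,0 } — -1867/1024
step 13: add BLUE to get RRBRRBRBBRBRB; options L={ -2,-15/8,-59/32,-117/64,-467/256,-1867/1024 } R={ -933/512,-233/128,-29/16,-7/4,-3/2,-1,0 } — -3733/2048
step 14: add RED to get RRBRRBRBBRBRBR; options L={ -2,-15/8,-59/32,-117/64,-467/256,-1867/1024 } R={ -3733/2048,-933/512,-233/128,-29/16,-7/4,-3/2,-1,0 } — -7467/4096

-7467/4096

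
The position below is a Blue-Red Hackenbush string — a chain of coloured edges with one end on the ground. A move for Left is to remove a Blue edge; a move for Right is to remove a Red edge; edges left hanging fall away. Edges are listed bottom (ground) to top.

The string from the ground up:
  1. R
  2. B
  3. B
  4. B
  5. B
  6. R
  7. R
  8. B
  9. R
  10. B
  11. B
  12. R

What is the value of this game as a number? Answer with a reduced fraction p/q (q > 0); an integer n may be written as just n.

-211/2048

step 1: add R to get R; options L={ — } R={ 0 } so -1
step 2: add B to get RB; options L={ -1 } R={ 0 } so -1/2
step 3: add B to get RBB; options L={ -1, -1/2 } R={ 0 } so -1/4
step 4: add B to get RBBB; options L={ -1, -1/2, -1/4 } R={ 0 } so -1/8
step 5: add B to get RBBBB; options L={ -1, -1/2, -1/4, -1/8 } R={ 0 } so -1/16
step 6: add R to get RBBBBR; options L={ -1, -1/2, -1/4, -1/8 } R={ -1/16, 0 } so -3/32
step 7: add R to get RBBBBRR; options L={ -1, -1/2, -1/4, -1/8 } R={ -3/32, -1/16, 0 } so -7/64
step 8: add B to get RBBBBRRB; options L={ -1, -1/2, -1/4, -1/8, -7/64 } R={ -3/32, -1/16, 0 } so -13/128
step 9: add R to get RBBBBRRBR; options L={ -1, -1/2, -1/4, -1/8, -7/64 } R={ -13/128, -3/32, -1/16, 0 } so -27/256
step 10: add B to get RBBBBRRBRB; options L={ -1, -1/2, -1/4, -1/8, -7/64, -27/256 } R={ -13/128, -3/32, -1/16, 0 } so -53/512
step 11: add B to get RBBBBRRBRBB; options L={ -1, -1/2, -1/4, -1/8, -7/64, -27/256, -53/512 } R={ -13/128, -3/32, -1/16, 0 } so -105/1024
step 12: add R to get RBBBBRRBRBBR; options L={ -1, -1/2, -1/4, -1/8, -7/64, -27/256, -53/512 } R={ -105/1024, -13/128, -3/32, -1/16, 0 } so -211/2048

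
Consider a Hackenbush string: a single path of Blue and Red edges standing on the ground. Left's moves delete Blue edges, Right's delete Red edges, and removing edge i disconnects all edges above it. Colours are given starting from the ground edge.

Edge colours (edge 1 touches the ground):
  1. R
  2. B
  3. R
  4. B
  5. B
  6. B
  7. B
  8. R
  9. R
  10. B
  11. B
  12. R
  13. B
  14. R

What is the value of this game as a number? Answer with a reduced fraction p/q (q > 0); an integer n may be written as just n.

1 of 14 · R · max L −∞ · min R 0 -> -1
2 of 14 · RB · max L -1 · min R 0 -> -1/2
3 of 14 · RBR · max L -1 · min R -1/2 -> -3/4
4 of 14 · RBRB · max L -3/4 · min R -1/2 -> -5/8
5 of 14 · RBRBB · max L -5/8 · min R -1/2 -> -9/16
6 of 14 · RBRBBB · max L -9/16 · min R -1/2 -> -17/32
7 of 14 · RBRBBBB · max L -17/32 · min R -1/2 -> -33/64
8 of 14 · RBRBBBBR · max L -17/32 · min R -33/64 -> -67/128
9 of 14 · RBRBBBBRR · max L -17/32 · min R -67/128 -> -135/256
10 of 14 · RBRBBBBRRB · max L -135/256 · min R -67/128 -> -269/512
11 of 14 · RBRBBBBRRBB · max L -269/512 · min R -67/128 -> -537/1024
12 of 14 · RBRBBBBRRBBR · max L -269/512 · min R -537/1024 -> -1075/2048
13 of 14 · RBRBBBBRRBBRB · max L -1075/2048 · min R -537/1024 -> -2149/4096
14 of 14 · RBRBBBBRRBBRBR · max L -1075/2048 · min R -2149/4096 -> -4299/8192

-4299/8192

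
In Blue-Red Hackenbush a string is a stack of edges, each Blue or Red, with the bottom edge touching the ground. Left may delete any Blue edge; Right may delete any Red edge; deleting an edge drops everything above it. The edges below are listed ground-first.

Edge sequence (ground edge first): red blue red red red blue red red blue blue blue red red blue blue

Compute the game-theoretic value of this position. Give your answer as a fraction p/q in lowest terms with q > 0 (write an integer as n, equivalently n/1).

-15129/16384

step 1: add red to get r; options L={ none } R={ 0 } => -1
step 2: add blue to get rb; options L={ -1 } R={ 0 } => -1/2
step 3: add red to get rbr; options L={ -1 } R={ -1/2, 0 } => -3/4
step 4: add red to get rbrr; options L={ -1 } R={ -3/4, -1/2, 0 } => -7/8
step 5: add red to get rbrrr; options L={ -1 } R={ -7/8, -3/4, -1/2, 0 } => -15/16
step 6: add blue to get rbrrrb; options L={ -1, -15/16 } R={ -7/8, -3/4, -1/2, 0 } => -29/32
step 7: add red to get rbrrrbr; options L={ -1, -15/16 } R={ -29/32, -7/8, -3/4, -1/2, 0 } => -59/64
step 8: add red to get rbrrrbrr; options L={ -1, -15/16 } R={ -59/64, -29/32, -7/8, -3/4, -1/2, 0 } => -119/128
step 9: add blue to get rbrrrbrrb; options L={ -1, -15/16, -119/128 } R={ -59/64, -29/32, -7/8, -3/4, -1/2, 0 } => -237/256
step 10: add blue to get rbrrrbrrbb; options L={ -1, -15/16, -119/128, -237/256 } R={ -59/64, -29/32, -7/8, -3/4, -1/2, 0 } => -473/512
step 11: add blue to get rbrrrbrrbbb; options L={ -1, -15/16, -119/128, -237/256, -473/512 } R={ -59/64, -29/32, -7/8, -3/4, -1/2, 0 } => -945/1024
step 12: add red to get rbrrrbrrbbbr; options L={ -1, -15/16, -119/128, -237/256, -473/512 } R={ -945/1024, -59/64, -29/32, -7/8, -3/4, -1/2, 0 } => -1891/2048
step 13: add red to get rbrrrbrrbbbrr; options L={ -1, -15/16, -119/128, -237/256, -473/512 } R={ -1891/2048, -945/1024, -59/64, -29/32, -7/8, -3/4, -1/2, 0 } => -3783/4096
step 14: add blue to get rbrrrbrrbbbrrb; options L={ -1, -15/16, -119/128, -237/256, -473/512, -3783/4096 } R={ -1891/2048, -945/1024, -59/64, -29/32, -7/8, -3/4, -1/2, 0 } => -7565/8192
step 15: add blue to get rbrrrbrrbbbrrbb; options L={ -1, -15/16, -119/128, -237/256, -473/512, -3783/4096, -7565/8192 } R={ -1891/2048, -945/1024, -59/64, -29/32, -7/8, -3/4, -1/2, 0 } => -15129/16384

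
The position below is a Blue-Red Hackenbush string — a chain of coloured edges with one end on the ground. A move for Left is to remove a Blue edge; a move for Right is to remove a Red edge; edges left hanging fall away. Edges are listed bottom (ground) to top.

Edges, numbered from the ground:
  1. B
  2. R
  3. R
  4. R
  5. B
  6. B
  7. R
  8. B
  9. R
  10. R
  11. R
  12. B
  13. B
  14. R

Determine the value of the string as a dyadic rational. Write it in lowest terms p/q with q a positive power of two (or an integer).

1 of 14 · B · max L 0 · min R +∞ ⇒ 1
2 of 14 · BR · max L 0 · min R 1 ⇒ 1/2
3 of 14 · BRR · max L 0 · min R 1/2 ⇒ 1/4
4 of 14 · BRRR · max L 0 · min R 1/4 ⇒ 1/8
5 of 14 · BRRRB · max L 1/8 · min R 1/4 ⇒ 3/16
6 of 14 · BRRRBB · max L 3/16 · min R 1/4 ⇒ 7/32
7 of 14 · BRRRBBR · max L 3/16 · min R 7/32 ⇒ 13/64
8 of 14 · BRRRBBRB · max L 13/64 · min R 7/32 ⇒ 27/128
9 of 14 · BRRRBBRBR · max L 13/64 · min R 27/128 ⇒ 53/256
10 of 14 · BRRRBBRBRR · max L 13/64 · min R 53/256 ⇒ 105/512
11 of 14 · BRRRBBRBRRR · max L 13/64 · min R 105/512 ⇒ 209/1024
12 of 14 · BRRRBBRBRRRB · max L 209/1024 · min R 105/512 ⇒ 419/2048
13 of 14 · BRRRBBRBRRRBB · max L 419/2048 · min R 105/512 ⇒ 839/4096
14 of 14 · BRRRBBRBRRRBBR · max L 419/2048 · min R 839/4096 ⇒ 1677/8192

1677/8192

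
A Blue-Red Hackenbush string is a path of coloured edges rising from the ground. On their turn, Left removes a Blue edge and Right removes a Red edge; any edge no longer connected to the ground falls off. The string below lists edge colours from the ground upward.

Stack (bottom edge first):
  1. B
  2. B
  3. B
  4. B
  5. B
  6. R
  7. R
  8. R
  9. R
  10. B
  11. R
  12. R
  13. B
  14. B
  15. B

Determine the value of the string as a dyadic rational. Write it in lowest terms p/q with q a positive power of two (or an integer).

4175/1024

Recurse on prefixes of the 15-edge string B B B B B R R R R B R R B B B:
edge 1 of 15 (B): { 0 | none } ⇒ 1
edge 2 of 15 (B): { 0; 1 | none } ⇒ 2
edge 3 of 15 (B): { 0; 1; 2 | none } ⇒ 3
edge 4 of 15 (B): { 0; 1; 2; 3 | none } ⇒ 4
edge 5 of 15 (B): { 0; 1; 2; 3; 4 | none } ⇒ 5
edge 6 of 15 (R): { 0; 1; 2; 3; 4 | 5 } ⇒ 9/2
edge 7 of 15 (R): { 0; 1; 2; 3; 4 | 9/2; 5 } ⇒ 17/4
edge 8 of 15 (R): { 0; 1; 2; 3; 4 | 17/4; 9/2; 5 } ⇒ 33/8
edge 9 of 15 (R): { 0; 1; 2; 3; 4 | 33/8; 17/4; 9/2; 5 } ⇒ 65/16
edge 10 of 15 (B): { 0; 1; 2; 3; 4; 65/16 | 33/8; 17/4; 9/2; 5 } ⇒ 131/32
edge 11 of 15 (R): { 0; 1; 2; 3; 4; 65/16 | 131/32; 33/8; 17/4; 9/2; 5 } ⇒ 261/64
edge 12 of 15 (R): { 0; 1; 2; 3; 4; 65/16 | 261/64; 131/32; 33/8; 17/4; 9/2; 5 } ⇒ 521/128
edge 13 of 15 (B): { 0; 1; 2; 3; 4; 65/16; 521/128 | 261/64; 131/32; 33/8; 17/4; 9/2; 5 } ⇒ 1043/256
edge 14 of 15 (B): { 0; 1; 2; 3; 4; 65/16; 521/128; 1043/256 | 261/64; 131/32; 33/8; 17/4; 9/2; 5 } ⇒ 2087/512
edge 15 of 15 (B): { 0; 1; 2; 3; 4; 65/16; 521/128; 1043/256; 2087/512 | 261/64; 131/32; 33/8; 17/4; 9/2; 5 } ⇒ 4175/1024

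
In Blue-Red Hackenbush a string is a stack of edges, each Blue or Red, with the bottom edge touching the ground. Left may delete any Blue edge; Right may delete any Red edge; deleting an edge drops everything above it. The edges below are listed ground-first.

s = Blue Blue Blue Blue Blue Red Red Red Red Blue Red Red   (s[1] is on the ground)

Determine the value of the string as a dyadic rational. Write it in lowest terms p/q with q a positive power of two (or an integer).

521/128

Recurse on prefixes of the 12-edge string Blue Blue Blue Blue Blue Red Red Red Red Blue Red Red:
B: Left { 0 }, Right { · } = simplest 1
BB: Left { 0 1 }, Right { · } = simplest 2
BBB: Left { 0 1 2 }, Right { · } = simplest 3
BBBB: Left { 0 1 2 3 }, Right { · } = simplest 4
BBBBB: Left { 0 1 2 3 4 }, Right { · } = simplest 5
BBBBBR: Left { 0 1 2 3 4 }, Right { 5 } = simplest 9/2
BBBBBRR: Left { 0 1 2 3 4 }, Right { 9/2 5 } = simplest 17/4
BBBBBRRR: Left { 0 1 2 3 4 }, Right { 17/4 9/2 5 } = simplest 33/8
BBBBBRRRR: Left { 0 1 2 3 4 }, Right { 33/8 17/4 9/2 5 } = simplest 65/16
BBBBBRRRRB: Left { 0 1 2 3 4 65/16 }, Right { 33/8 17/4 9/2 5 } = simplest 131/32
BBBBBRRRRBR: Left { 0 1 2 3 4 65/16 }, Right { 131/32 33/8 17/4 9/2 5 } = simplest 261/64
BBBBBRRRRBRR: Left { 0 1 2 3 4 65/16 }, Right { 261/64 131/32 33/8 17/4 9/2 5 } = simplest 521/128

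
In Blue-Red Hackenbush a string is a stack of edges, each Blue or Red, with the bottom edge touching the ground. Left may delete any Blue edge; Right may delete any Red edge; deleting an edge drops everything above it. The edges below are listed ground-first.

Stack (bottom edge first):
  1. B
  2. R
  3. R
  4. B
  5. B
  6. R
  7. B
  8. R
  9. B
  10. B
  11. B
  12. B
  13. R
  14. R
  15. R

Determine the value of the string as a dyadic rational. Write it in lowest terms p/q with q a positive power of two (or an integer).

v(B) = { 0 |  } = 1
v(BR) = { 0 | 1 } = 1/2
v(BRR) = { 0 | 1/2; 1 } = 1/4
v(BRRB) = { 0; 1/4 | 1/2; 1 } = 3/8
v(BRRBB) = { 0; 1/4; 3/8 | 1/2; 1 } = 7/16
v(BRRBBR) = { 0; 1/4; 3/8 | 7/16; 1/2; 1 } = 13/32
v(BRRBBRB) = { 0; 1/4; 3/8; 13/32 | 7/16; 1/2; 1 } = 27/64
v(BRRBBRBR) = { 0; 1/4; 3/8; 13/32 | 27/64; 7/16; 1/2; 1 } = 53/128
v(BRRBBRBRB) = { 0; 1/4; 3/8; 13/32; 53/128 | 27/64; 7/16; 1/2; 1 } = 107/256
v(BRRBBRBRBB) = { 0; 1/4; 3/8; 13/32; 53/128; 107/256 | 27/64; 7/16; 1/2; 1 } = 215/512
v(BRRBBRBRBBB) = { 0; 1/4; 3/8; 13/32; 53/128; 107/256; 215/512 | 27/64; 7/16; 1/2; 1 } = 431/1024
v(BRRBBRBRBBBB) = { 0; 1/4; 3/8; 13/32; 53/128; 107/256; 215/512; 431/1024 | 27/64; 7/16; 1/2; 1 } = 863/2048
v(BRRBBRBRBBBBR) = { 0; 1/4; 3/8; 13/32; 53/128; 107/256; 215/512; 431/1024 | 863/2048; 27/64; 7/16; 1/2; 1 } = 1725/4096
v(BRRBBRBRBBBBRR) = { 0; 1/4; 3/8; 13/32; 53/128; 107/256; 215/512; 431/1024 | 1725/4096; 863/2048; 27/64; 7/16; 1/2; 1 } = 3449/8192
v(BRRBBRBRBBBBRRR) = { 0; 1/4; 3/8; 13/32; 53/128; 107/256; 215/512; 431/1024 | 3449/8192; 1725/4096; 863/2048; 27/64; 7/16; 1/2; 1 } = 6897/16384

6897/16384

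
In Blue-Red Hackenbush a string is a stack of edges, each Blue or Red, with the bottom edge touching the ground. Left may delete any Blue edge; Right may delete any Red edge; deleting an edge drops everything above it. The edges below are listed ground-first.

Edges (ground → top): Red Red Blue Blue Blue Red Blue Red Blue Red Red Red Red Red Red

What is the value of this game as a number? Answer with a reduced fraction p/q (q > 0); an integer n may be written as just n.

-9599/8192

Build G(s[:k]) for k = 1..15, string s = Red Red Blue Blue Blue Red Blue Red Blue Red Red Red Red Red Red.
G(R) = { — | 0 } — -1
G(RR) = { — | -1; 0 } — -2
G(RRB) = { -2 | -1; 0 } — -3/2
G(RRBB) = { -2; -3/2 | -1; 0 } — -5/4
G(RRBBB) = { -2; -3/2; -5/4 | -1; 0 } — -9/8
G(RRBBBR) = { -2; -3/2; -5/4 | -9/8; -1; 0 } — -19/16
G(RRBBBRB) = { -2; -3/2; -5/4; -19/16 | -9/8; -1; 0 } — -37/32
G(RRBBBRBR) = { -2; -3/2; -5/4; -19/16 | -37/32; -9/8; -1; 0 } — -75/64
G(RRBBBRBRB) = { -2; -3/2; -5/4; -19/16; -75/64 | -37/32; -9/8; -1; 0 } — -149/128
G(RRBBBRBRBR) = { -2; -3/2; -5/4; -19/16; -75/64 | -149/128; -37/32; -9/8; -1; 0 } — -299/256
G(RRBBBRBRBRR) = { -2; -3/2; -5/4; -19/16; -75/64 | -299/256; -149/128; -37/32; -9/8; -1; 0 } — -599/512
G(RRBBBRBRBRRR) = { -2; -3/2; -5/4; -19/16; -75/64 | -599/512; -299/256; -149/128; -37/32; -9/8; -1; 0 } — -1199/1024
G(RRBBBRBRBRRRR) = { -2; -3/2; -5/4; -19/16; -75/64 | -1199/1024; -599/512; -299/256; -149/128; -37/32; -9/8; -1; 0 } — -2399/2048
G(RRBBBRBRBRRRRR) = { -2; -3/2; -5/4; -19/16; -75/64 | -2399/2048; -1199/1024; -599/512; -299/256; -149/128; -37/32; -9/8; -1; 0 } — -4799/4096
G(RRBBBRBRBRRRRRR) = { -2; -3/2; -5/4; -19/16; -75/64 | -4799/4096; -2399/2048; -1199/1024; -599/512; -299/256; -149/128; -37/32; -9/8; -1; 0 } — -9599/8192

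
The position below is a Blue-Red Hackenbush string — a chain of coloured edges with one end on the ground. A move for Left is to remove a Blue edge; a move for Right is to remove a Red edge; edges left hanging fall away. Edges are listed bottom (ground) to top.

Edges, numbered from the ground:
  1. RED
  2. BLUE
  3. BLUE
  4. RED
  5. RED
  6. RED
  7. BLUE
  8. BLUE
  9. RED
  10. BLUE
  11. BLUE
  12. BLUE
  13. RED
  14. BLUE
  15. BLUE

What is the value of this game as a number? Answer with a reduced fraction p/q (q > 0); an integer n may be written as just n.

step 1: add RED to get R; options L={  } R={ 0 } so -1
step 2: add BLUE to get RB; options L={ -1 } R={ 0 } so -1/2
step 3: add BLUE to get RBB; options L={ -1 -1/2 } R={ 0 } so -1/4
step 4: add RED to get RBBR; options L={ -1 -1/2 } R={ -1/4 0 } so -3/8
step 5: add RED to get RBBRR; options L={ -1 -1/2 } R={ -3/8 -1/4 0 } so -7/16
step 6: add RED to get RBBRRR; options L={ -1 -1/2 } R={ -7/16 -3/8 -1/4 0 } so -15/32
step 7: add BLUE to get RBBRRRB; options L={ -1 -1/2 -15/32 } R={ -7/16 -3/8 -1/4 0 } so -29/64
step 8: add BLUE to get RBBRRRBB; options L={ -1 -1/2 -15/32 -29/64 } R={ -7/16 -3/8 -1/4 0 } so -57/128
step 9: add RED to get RBBRRRBBR; options L={ -1 -1/2 -15/32 -29/64 } R={ -57/128 -7/16 -3/8 -1/4 0 } so -115/256
step 10: add BLUE to get RBBRRRBBRB; options L={ -1 -1/2 -15/32 -29/64 -115/256 } R={ -57/128 -7/16 -3/8 -1/4 0 } so -229/512
step 11: add BLUE to get RBBRRRBBRBB; options L={ -1 -1/2 -15/32 -29/64 -115/256 -229/512 } R={ -57/128 -7/16 -3/8 -1/4 0 } so -457/1024
step 12: add BLUE to get RBBRRRBBRBBB; options L={ -1 -1/2 -15/32 -29/64 -115/256 -229/512 -457/1024 } R={ -57/128 -7/16 -3/8 -1/4 0 } so -913/2048
step 13: add RED to get RBBRRRBBRBBBR; options L={ -1 -1/2 -15/32 -29/64 -115/256 -229/512 -457/1024 } R={ -913/2048 -57/128 -7/16 -3/8 -1/4 0 } so -1827/4096
step 14: add BLUE to get RBBRRRBBRBBBRB; options L={ -1 -1/2 -15/32 -29/64 -115/256 -229/512 -457/1024 -1827/4096 } R={ -913/2048 -57/128 -7/16 -3/8 -1/4 0 } so -3653/8192
step 15: add BLUE to get RBBRRRBBRBBBRBB; options L={ -1 -1/2 -15/32 -29/64 -115/256 -229/512 -457/1024 -1827/4096 -3653/8192 } R={ -913/2048 -57/128 -7/16 -3/8 -1/4 0 } so -7305/16384

-7305/16384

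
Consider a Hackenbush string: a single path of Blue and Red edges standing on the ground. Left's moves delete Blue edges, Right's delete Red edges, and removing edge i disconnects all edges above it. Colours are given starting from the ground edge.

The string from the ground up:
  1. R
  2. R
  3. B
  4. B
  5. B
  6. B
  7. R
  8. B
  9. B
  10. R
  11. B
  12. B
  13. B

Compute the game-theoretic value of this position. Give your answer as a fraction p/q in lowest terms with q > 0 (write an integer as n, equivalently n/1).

1 of 13 · R · max L −∞ · min R 0 so -1
2 of 13 · RR · max L −∞ · min R -1 so -2
3 of 13 · RRB · max L -2 · min R -1 so -3/2
4 of 13 · RRBB · max L -3/2 · min R -1 so -5/4
5 of 13 · RRBBB · max L -5/4 · min R -1 so -9/8
6 of 13 · RRBBBB · max L -9/8 · min R -1 so -17/16
7 of 13 · RRBBBBR · max L -9/8 · min R -17/16 so -35/32
8 of 13 · RRBBBBRB · max L -35/32 · min R -17/16 so -69/64
9 of 13 · RRBBBBRBB · max L -69/64 · min R -17/16 so -137/128
10 of 13 · RRBBBBRBBR · max L -69/64 · min R -137/128 so -275/256
11 of 13 · RRBBBBRBBRB · max L -275/256 · min R -137/128 so -549/512
12 of 13 · RRBBBBRBBRBB · max L -549/512 · min R -137/128 so -1097/1024
13 of 13 · RRBBBBRBBRBBB · max L -1097/1024 · min R -137/128 so -2193/2048

-2193/2048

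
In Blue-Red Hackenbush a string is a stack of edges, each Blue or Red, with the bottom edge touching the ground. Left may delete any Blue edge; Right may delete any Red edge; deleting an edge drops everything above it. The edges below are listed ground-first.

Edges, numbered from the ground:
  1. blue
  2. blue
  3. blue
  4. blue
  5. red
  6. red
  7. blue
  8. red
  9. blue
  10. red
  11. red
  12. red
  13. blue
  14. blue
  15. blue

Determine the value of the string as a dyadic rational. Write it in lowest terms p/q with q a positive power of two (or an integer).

6799/2048

Prefix values for blue blue blue blue red red blue red blue red red red blue blue blue via {L|R} + simplicity:
g(b) = { 0 | (no moves) } => 1
g(bb) = { 0,1 | (no moves) } => 2
g(bbb) = { 0,1,2 | (no moves) } => 3
g(bbbb) = { 0,1,2,3 | (no moves) } => 4
g(bbbbr) = { 0,1,2,3 | 4 } => 7/2
g(bbbbrr) = { 0,1,2,3 | 7/2,4 } => 13/4
g(bbbbrrb) = { 0,1,2,3,13/4 | 7/2,4 } => 27/8
g(bbbbrrbr) = { 0,1,2,3,13/4 | 27/8,7/2,4 } => 53/16
g(bbbbrrbrb) = { 0,1,2,3,13/4,53/16 | 27/8,7/2,4 } => 107/32
g(bbbbrrbrbr) = { 0,1,2,3,13/4,53/16 | 107/32,27/8,7/2,4 } => 213/64
g(bbbbrrbrbrr) = { 0,1,2,3,13/4,53/16 | 213/64,107/32,27/8,7/2,4 } => 425/128
g(bbbbrrbrbrrr) = { 0,1,2,3,13/4,53/16 | 425/128,213/64,107/32,27/8,7/2,4 } => 849/256
g(bbbbrrbrbrrrb) = { 0,1,2,3,13/4,53/16,849/256 | 425/128,213/64,107/32,27/8,7/2,4 } => 1699/512
g(bbbbrrbrbrrrbb) = { 0,1,2,3,13/4,53/16,849/256,1699/512 | 425/128,213/64,107/32,27/8,7/2,4 } => 3399/1024
g(bbbbrrbrbrrrbbb) = { 0,1,2,3,13/4,53/16,849/256,1699/512,3399/1024 | 425/128,213/64,107/32,27/8,7/2,4 } => 6799/2048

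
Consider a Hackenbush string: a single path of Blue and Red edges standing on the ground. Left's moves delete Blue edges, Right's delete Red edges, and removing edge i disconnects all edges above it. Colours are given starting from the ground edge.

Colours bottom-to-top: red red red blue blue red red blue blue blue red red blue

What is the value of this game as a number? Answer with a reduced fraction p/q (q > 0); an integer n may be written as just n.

-2445/1024

Prefix values for red red red blue blue red red blue blue blue red red blue via {L|R} + simplicity:
val(r) = { (no moves) | 0 } = -1
val(rr) = { (no moves) | -1, 0 } = -2
val(rrr) = { (no moves) | -2, -1, 0 } = -3
val(rrrb) = { -3 | -2, -1, 0 } = -5/2
val(rrrbb) = { -3, -5/2 | -2, -1, 0 } = -9/4
val(rrrbbr) = { -3, -5/2 | -9/4, -2, -1, 0 } = -19/8
val(rrrbbrr) = { -3, -5/2 | -19/8, -9/4, -2, -1, 0 } = -39/16
val(rrrbbrrb) = { -3, -5/2, -39/16 | -19/8, -9/4, -2, -1, 0 } = -77/32
val(rrrbbrrbb) = { -3, -5/2, -39/16, -77/32 | -19/8, -9/4, -2, -1, 0 } = -153/64
val(rrrbbrrbbb) = { -3, -5/2, -39/16, -77/32, -153/64 | -19/8, -9/4, -2, -1, 0 } = -305/128
val(rrrbbrrbbbr) = { -3, -5/2, -39/16, -77/32, -153/64 | -305/128, -19/8, -9/4, -2, -1, 0 } = -611/256
val(rrrbbrrbbbrr) = { -3, -5/2, -39/16, -77/32, -153/64 | -611/256, -305/128, -19/8, -9/4, -2, -1, 0 } = -1223/512
val(rrrbbrrbbbrrb) = { -3, -5/2, -39/16, -77/32, -153/64, -1223/512 | -611/256, -305/128, -19/8, -9/4, -2, -1, 0 } = -2445/1024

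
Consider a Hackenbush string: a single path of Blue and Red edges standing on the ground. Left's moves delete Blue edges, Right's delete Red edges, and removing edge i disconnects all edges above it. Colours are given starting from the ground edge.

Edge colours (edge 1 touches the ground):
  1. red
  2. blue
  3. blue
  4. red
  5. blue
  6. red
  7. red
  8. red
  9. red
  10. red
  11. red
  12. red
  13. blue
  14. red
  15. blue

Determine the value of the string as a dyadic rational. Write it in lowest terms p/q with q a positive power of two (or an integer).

edge 1 of 15 (red): { — | 0 } ⇒ -1
edge 2 of 15 (blue): { -1 | 0 } ⇒ -1/2
edge 3 of 15 (blue): { -1, -1/2 | 0 } ⇒ -1/4
edge 4 of 15 (red): { -1, -1/2 | -1/4, 0 } ⇒ -3/8
edge 5 of 15 (blue): { -1, -1/2, -3/8 | -1/4, 0 } ⇒ -5/16
edge 6 of 15 (red): { -1, -1/2, -3/8 | -5/16, -1/4, 0 } ⇒ -11/32
edge 7 of 15 (red): { -1, -1/2, -3/8 | -11/32, -5/16, -1/4, 0 } ⇒ -23/64
edge 8 of 15 (red): { -1, -1/2, -3/8 | -23/64, -11/32, -5/16, -1/4, 0 } ⇒ -47/128
edge 9 of 15 (red): { -1, -1/2, -3/8 | -47/128, -23/64, -11/32, -5/16, -1/4, 0 } ⇒ -95/256
edge 10 of 15 (red): { -1, -1/2, -3/8 | -95/256, -47/128, -23/64, -11/32, -5/16, -1/4, 0 } ⇒ -191/512
edge 11 of 15 (red): { -1, -1/2, -3/8 | -191/512, -95/256, -47/128, -23/64, -11/32, -5/16, -1/4, 0 } ⇒ -383/1024
edge 12 of 15 (red): { -1, -1/2, -3/8 | -383/1024, -191/512, -95/256, -47/128, -23/64, -11/32, -5/16, -1/4, 0 } ⇒ -767/2048
edge 13 of 15 (blue): { -1, -1/2, -3/8, -767/2048 | -383/1024, -191/512, -95/256, -47/128, -23/64, -11/32, -5/16, -1/4, 0 } ⇒ -1533/4096
edge 14 of 15 (red): { -1, -1/2, -3/8, -767/2048 | -1533/4096, -383/1024, -191/512, -95/256, -47/128, -23/64, -11/32, -5/16, -1/4, 0 } ⇒ -3067/8192
edge 15 of 15 (blue): { -1, -1/2, -3/8, -767/2048, -3067/8192 | -1533/4096, -383/1024, -191/512, -95/256, -47/128, -23/64, -11/32, -5/16, -1/4, 0 } ⇒ -6133/16384

-6133/16384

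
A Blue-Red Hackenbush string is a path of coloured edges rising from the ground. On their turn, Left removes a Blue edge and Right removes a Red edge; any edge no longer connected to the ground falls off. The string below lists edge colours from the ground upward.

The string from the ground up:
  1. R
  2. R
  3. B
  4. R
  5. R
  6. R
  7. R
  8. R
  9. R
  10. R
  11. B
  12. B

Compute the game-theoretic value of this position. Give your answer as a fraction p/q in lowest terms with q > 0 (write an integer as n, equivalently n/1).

v(R) = { ∅ | 0 } so -1
v(RR) = { ∅ | -1 0 } so -2
v(RRB) = { -2 | -1 0 } so -3/2
v(RRBR) = { -2 | -3/2 -1 0 } so -7/4
v(RRBRR) = { -2 | -7/4 -3/2 -1 0 } so -15/8
v(RRBRRR) = { -2 | -15/8 -7/4 -3/2 -1 0 } so -31/16
v(RRBRRRR) = { -2 | -31/16 -15/8 -7/4 -3/2 -1 0 } so -63/32
v(RRBRRRRR) = { -2 | -63/32 -31/16 -15/8 -7/4 -3/2 -1 0 } so -127/64
v(RRBRRRRRR) = { -2 | -127/64 -63/32 -31/16 -15/8 -7/4 -3/2 -1 0 } so -255/128
v(RRBRRRRRRR) = { -2 | -255/128 -127/64 -63/32 -31/16 -15/8 -7/4 -3/2 -1 0 } so -511/256
v(RRBRRRRRRRB) = { -2 -511/256 | -255/128 -127/64 -63/32 -31/16 -15/8 -7/4 -3/2 -1 0 } so -1021/512
v(RRBRRRRRRRBB) = { -2 -511/256 -1021/512 | -255/128 -127/64 -63/32 -31/16 -15/8 -7/4 -3/2 -1 0 } so -2041/1024

-2041/1024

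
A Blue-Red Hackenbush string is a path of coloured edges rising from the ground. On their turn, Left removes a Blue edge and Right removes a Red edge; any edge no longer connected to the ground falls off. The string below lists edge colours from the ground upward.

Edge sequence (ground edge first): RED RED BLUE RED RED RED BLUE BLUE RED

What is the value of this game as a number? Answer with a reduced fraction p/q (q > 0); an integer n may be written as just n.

-243/128

1 of 9 · R · max L −∞ · min R 0 ⇒ -1
2 of 9 · RR · max L −∞ · min R -1 ⇒ -2
3 of 9 · RRB · max L -2 · min R -1 ⇒ -3/2
4 of 9 · RRBR · max L -2 · min R -3/2 ⇒ -7/4
5 of 9 · RRBRR · max L -2 · min R -7/4 ⇒ -15/8
6 of 9 · RRBRRR · max L -2 · min R -15/8 ⇒ -31/16
7 of 9 · RRBRRRB · max L -31/16 · min R -15/8 ⇒ -61/32
8 of 9 · RRBRRRBB · max L -61/32 · min R -15/8 ⇒ -121/64
9 of 9 · RRBRRRBBR · max L -61/32 · min R -121/64 ⇒ -243/128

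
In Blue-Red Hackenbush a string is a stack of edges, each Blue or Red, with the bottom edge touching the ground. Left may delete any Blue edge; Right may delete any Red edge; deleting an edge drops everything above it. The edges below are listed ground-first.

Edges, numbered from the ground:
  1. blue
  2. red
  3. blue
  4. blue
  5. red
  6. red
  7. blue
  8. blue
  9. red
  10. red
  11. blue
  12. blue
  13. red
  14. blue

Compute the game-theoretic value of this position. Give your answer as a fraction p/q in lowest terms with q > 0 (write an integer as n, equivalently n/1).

b: Left { 0 }, Right {  } — simplest 1
br: Left { 0 }, Right { 1 } — simplest 1/2
brb: Left { 0,1/2 }, Right { 1 } — simplest 3/4
brbb: Left { 0,1/2,3/4 }, Right { 1 } — simplest 7/8
brbbr: Left { 0,1/2,3/4 }, Right { 7/8,1 } — simplest 13/16
brbbrr: Left { 0,1/2,3/4 }, Right { 13/16,7/8,1 } — simplest 25/32
brbbrrb: Left { 0,1/2,3/4,25/32 }, Right { 13/16,7/8,1 } — simplest 51/64
brbbrrbb: Left { 0,1/2,3/4,25/32,51/64 }, Right { 13/16,7/8,1 } — simplest 103/128
brbbrrbbr: Left { 0,1/2,3/4,25/32,51/64 }, Right { 103/128,13/16,7/8,1 } — simplest 205/256
brbbrrbbrr: Left { 0,1/2,3/4,25/32,51/64 }, Right { 205/256,103/128,13/16,7/8,1 } — simplest 409/512
brbbrrbbrrb: Left { 0,1/2,3/4,25/32,51/64,409/512 }, Right { 205/256,103/128,13/16,7/8,1 } — simplest 819/1024
brbbrrbbrrbb: Left { 0,1/2,3/4,25/32,51/64,409/512,819/1024 }, Right { 205/256,103/128,13/16,7/8,1 } — simplest 1639/2048
brbbrrbbrrbbr: Left { 0,1/2,3/4,25/32,51/64,409/512,819/1024 }, Right { 1639/2048,205/256,103/128,13/16,7/8,1 } — simplest 3277/4096
brbbrrbbrrbbrb: Left { 0,1/2,3/4,25/32,51/64,409/512,819/1024,3277/4096 }, Right { 1639/2048,205/256,103/128,13/16,7/8,1 } — simplest 6555/8192

6555/8192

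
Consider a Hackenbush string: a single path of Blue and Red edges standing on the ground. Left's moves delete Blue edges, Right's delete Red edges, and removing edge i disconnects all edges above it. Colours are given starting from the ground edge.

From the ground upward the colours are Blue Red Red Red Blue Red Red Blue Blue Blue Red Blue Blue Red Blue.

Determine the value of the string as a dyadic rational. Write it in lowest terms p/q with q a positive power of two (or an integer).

B: Left { 0 }, Right {  } → simplest 1
BR: Left { 0 }, Right { 1 } → simplest 1/2
BRR: Left { 0 }, Right { 1/2,1 } → simplest 1/4
BRRR: Left { 0 }, Right { 1/4,1/2,1 } → simplest 1/8
BRRRB: Left { 0,1/8 }, Right { 1/4,1/2,1 } → simplest 3/16
BRRRBR: Left { 0,1/8 }, Right { 3/16,1/4,1/2,1 } → simplest 5/32
BRRRBRR: Left { 0,1/8 }, Right { 5/32,3/16,1/4,1/2,1 } → simplest 9/64
BRRRBRRB: Left { 0,1/8,9/64 }, Right { 5/32,3/16,1/4,1/2,1 } → simplest 19/128
BRRRBRRBB: Left { 0,1/8,9/64,19/128 }, Right { 5/32,3/16,1/4,1/2,1 } → simplest 39/256
BRRRBRRBBB: Left { 0,1/8,9/64,19/128,39/256 }, Right { 5/32,3/16,1/4,1/2,1 } → simplest 79/512
BRRRBRRBBBR: Left { 0,1/8,9/64,19/128,39/256 }, Right { 79/512,5/32,3/16,1/4,1/2,1 } → simplest 157/1024
BRRRBRRBBBRB: Left { 0,1/8,9/64,19/128,39/256,157/1024 }, Right { 79/512,5/32,3/16,1/4,1/2,1 } → simplest 315/2048
BRRRBRRBBBRBB: Left { 0,1/8,9/64,19/128,39/256,157/1024,315/2048 }, Right { 79/512,5/32,3/16,1/4,1/2,1 } → simplest 631/4096
BRRRBRRBBBRBBR: Left { 0,1/8,9/64,19/128,39/256,157/1024,315/2048 }, Right { 631/4096,79/512,5/32,3/16,1/4,1/2,1 } → simplest 1261/8192
BRRRBRRBBBRBBRB: Left { 0,1/8,9/64,19/128,39/256,157/1024,315/2048,1261/8192 }, Right { 631/4096,79/512,5/32,3/16,1/4,1/2,1 } → simplest 2523/16384

2523/16384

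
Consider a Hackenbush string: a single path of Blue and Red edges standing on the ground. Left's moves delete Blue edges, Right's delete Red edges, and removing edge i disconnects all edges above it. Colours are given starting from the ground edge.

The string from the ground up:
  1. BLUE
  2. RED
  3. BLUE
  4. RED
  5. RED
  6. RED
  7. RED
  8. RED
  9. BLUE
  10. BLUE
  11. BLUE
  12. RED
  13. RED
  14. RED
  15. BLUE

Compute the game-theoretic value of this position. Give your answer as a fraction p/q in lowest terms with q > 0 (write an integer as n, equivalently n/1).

8419/16384

v_1 [B]  L=[0]  R=[(no moves)]  — 1
v_2 [BR]  L=[0]  R=[1]  — 1/2
v_3 [BRB]  L=[0, 1/2]  R=[1]  — 3/4
v_4 [BRBR]  L=[0, 1/2]  R=[3/4, 1]  — 5/8
v_5 [BRBRR]  L=[0, 1/2]  R=[5/8, 3/4, 1]  — 9/16
v_6 [BRBRRR]  L=[0, 1/2]  R=[9/16, 5/8, 3/4, 1]  — 17/32
v_7 [BRBRRRR]  L=[0, 1/2]  R=[17/32, 9/16, 5/8, 3/4, 1]  — 33/64
v_8 [BRBRRRRR]  L=[0, 1/2]  R=[33/64, 17/32, 9/16, 5/8, 3/4, 1]  — 65/128
v_9 [BRBRRRRRB]  L=[0, 1/2, 65/128]  R=[33/64, 17/32, 9/16, 5/8, 3/4, 1]  — 131/256
v_10 [BRBRRRRRBB]  L=[0, 1/2, 65/128, 131/256]  R=[33/64, 17/32, 9/16, 5/8, 3/4, 1]  — 263/512
v_11 [BRBRRRRRBBB]  L=[0, 1/2, 65/128, 131/256, 263/512]  R=[33/64, 17/32, 9/16, 5/8, 3/4, 1]  — 527/1024
v_12 [BRBRRRRRBBBR]  L=[0, 1/2, 65/128, 131/256, 263/512]  R=[527/1024, 33/64, 17/32, 9/16, 5/8, 3/4, 1]  — 1053/2048
v_13 [BRBRRRRRBBBRR]  L=[0, 1/2, 65/128, 131/256, 263/512]  R=[1053/2048, 527/1024, 33/64, 17/32, 9/16, 5/8, 3/4, 1]  — 2105/4096
v_14 [BRBRRRRRBBBRRR]  L=[0, 1/2, 65/128, 131/256, 263/512]  R=[2105/4096, 1053/2048, 527/1024, 33/64, 17/32, 9/16, 5/8, 3/4, 1]  — 4209/8192
v_15 [BRBRRRRRBBBRRRB]  L=[0, 1/2, 65/128, 131/256, 263/512, 4209/8192]  R=[2105/4096, 1053/2048, 527/1024, 33/64, 17/32, 9/16, 5/8, 3/4, 1]  — 8419/16384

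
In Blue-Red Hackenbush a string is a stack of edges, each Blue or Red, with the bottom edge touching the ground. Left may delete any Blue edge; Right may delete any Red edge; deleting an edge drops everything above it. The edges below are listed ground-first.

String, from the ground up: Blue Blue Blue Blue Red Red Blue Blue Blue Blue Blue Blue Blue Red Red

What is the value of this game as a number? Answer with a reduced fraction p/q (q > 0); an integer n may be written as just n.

7161/2048

Build g(s[:k]) for k = 1..15, string s = Blue Blue Blue Blue Red Red Blue Blue Blue Blue Blue Blue Blue Red Red.
g_1 [B]  L=[0]  R=[—]  => 1
g_2 [BB]  L=[0 1]  R=[—]  => 2
g_3 [BBB]  L=[0 1 2]  R=[—]  => 3
g_4 [BBBB]  L=[0 1 2 3]  R=[—]  => 4
g_5 [BBBBR]  L=[0 1 2 3]  R=[4]  => 7/2
g_6 [BBBBRR]  L=[0 1 2 3]  R=[7/2 4]  => 13/4
g_7 [BBBBRRB]  L=[0 1 2 3 13/4]  R=[7/2 4]  => 27/8
g_8 [BBBBRRBB]  L=[0 1 2 3 13/4 27/8]  R=[7/2 4]  => 55/16
g_9 [BBBBRRBBB]  L=[0 1 2 3 13/4 27/8 55/16]  R=[7/2 4]  => 111/32
g_10 [BBBBRRBBBB]  L=[0 1 2 3 13/4 27/8 55/16 111/32]  R=[7/2 4]  => 223/64
g_11 [BBBBRRBBBBB]  L=[0 1 2 3 13/4 27/8 55/16 111/32 223/64]  R=[7/2 4]  => 447/128
g_12 [BBBBRRBBBBBB]  L=[0 1 2 3 13/4 27/8 55/16 111/32 223/64 447/128]  R=[7/2 4]  => 895/256
g_13 [BBBBRRBBBBBBB]  L=[0 1 2 3 13/4 27/8 55/16 111/32 223/64 447/128 895/256]  R=[7/2 4]  => 1791/512
g_14 [BBBBRRBBBBBBBR]  L=[0 1 2 3 13/4 27/8 55/16 111/32 223/64 447/128 895/256]  R=[1791/512 7/2 4]  => 3581/1024
g_15 [BBBBRRBBBBBBBRR]  L=[0 1 2 3 13/4 27/8 55/16 111/32 223/64 447/128 895/256]  R=[3581/1024 1791/512 7/2 4]  => 7161/2048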